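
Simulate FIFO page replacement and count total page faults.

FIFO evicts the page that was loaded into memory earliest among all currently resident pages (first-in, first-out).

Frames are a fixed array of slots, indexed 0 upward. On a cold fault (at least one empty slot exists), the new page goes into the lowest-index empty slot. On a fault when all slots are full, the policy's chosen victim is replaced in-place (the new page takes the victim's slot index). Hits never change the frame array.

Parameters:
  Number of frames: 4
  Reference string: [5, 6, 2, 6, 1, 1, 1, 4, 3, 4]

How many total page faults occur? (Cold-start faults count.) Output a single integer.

Step 0: ref 5 → FAULT, frames=[5,-,-,-]
Step 1: ref 6 → FAULT, frames=[5,6,-,-]
Step 2: ref 2 → FAULT, frames=[5,6,2,-]
Step 3: ref 6 → HIT, frames=[5,6,2,-]
Step 4: ref 1 → FAULT, frames=[5,6,2,1]
Step 5: ref 1 → HIT, frames=[5,6,2,1]
Step 6: ref 1 → HIT, frames=[5,6,2,1]
Step 7: ref 4 → FAULT (evict 5), frames=[4,6,2,1]
Step 8: ref 3 → FAULT (evict 6), frames=[4,3,2,1]
Step 9: ref 4 → HIT, frames=[4,3,2,1]
Total faults: 6

Answer: 6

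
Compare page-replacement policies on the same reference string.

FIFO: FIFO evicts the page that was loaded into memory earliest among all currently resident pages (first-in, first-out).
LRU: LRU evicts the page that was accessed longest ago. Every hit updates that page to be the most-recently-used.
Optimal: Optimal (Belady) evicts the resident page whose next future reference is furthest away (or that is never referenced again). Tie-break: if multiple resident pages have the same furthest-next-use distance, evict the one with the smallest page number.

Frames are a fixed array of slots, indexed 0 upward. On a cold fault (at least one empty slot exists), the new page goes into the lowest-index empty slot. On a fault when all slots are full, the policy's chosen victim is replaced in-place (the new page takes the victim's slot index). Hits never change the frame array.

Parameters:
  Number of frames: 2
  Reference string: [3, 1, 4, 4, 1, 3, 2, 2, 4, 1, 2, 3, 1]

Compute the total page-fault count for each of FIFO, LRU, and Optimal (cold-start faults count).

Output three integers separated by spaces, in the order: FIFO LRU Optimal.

Answer: 10 10 7

Derivation:
--- FIFO ---
  step 0: ref 3 -> FAULT, frames=[3,-] (faults so far: 1)
  step 1: ref 1 -> FAULT, frames=[3,1] (faults so far: 2)
  step 2: ref 4 -> FAULT, evict 3, frames=[4,1] (faults so far: 3)
  step 3: ref 4 -> HIT, frames=[4,1] (faults so far: 3)
  step 4: ref 1 -> HIT, frames=[4,1] (faults so far: 3)
  step 5: ref 3 -> FAULT, evict 1, frames=[4,3] (faults so far: 4)
  step 6: ref 2 -> FAULT, evict 4, frames=[2,3] (faults so far: 5)
  step 7: ref 2 -> HIT, frames=[2,3] (faults so far: 5)
  step 8: ref 4 -> FAULT, evict 3, frames=[2,4] (faults so far: 6)
  step 9: ref 1 -> FAULT, evict 2, frames=[1,4] (faults so far: 7)
  step 10: ref 2 -> FAULT, evict 4, frames=[1,2] (faults so far: 8)
  step 11: ref 3 -> FAULT, evict 1, frames=[3,2] (faults so far: 9)
  step 12: ref 1 -> FAULT, evict 2, frames=[3,1] (faults so far: 10)
  FIFO total faults: 10
--- LRU ---
  step 0: ref 3 -> FAULT, frames=[3,-] (faults so far: 1)
  step 1: ref 1 -> FAULT, frames=[3,1] (faults so far: 2)
  step 2: ref 4 -> FAULT, evict 3, frames=[4,1] (faults so far: 3)
  step 3: ref 4 -> HIT, frames=[4,1] (faults so far: 3)
  step 4: ref 1 -> HIT, frames=[4,1] (faults so far: 3)
  step 5: ref 3 -> FAULT, evict 4, frames=[3,1] (faults so far: 4)
  step 6: ref 2 -> FAULT, evict 1, frames=[3,2] (faults so far: 5)
  step 7: ref 2 -> HIT, frames=[3,2] (faults so far: 5)
  step 8: ref 4 -> FAULT, evict 3, frames=[4,2] (faults so far: 6)
  step 9: ref 1 -> FAULT, evict 2, frames=[4,1] (faults so far: 7)
  step 10: ref 2 -> FAULT, evict 4, frames=[2,1] (faults so far: 8)
  step 11: ref 3 -> FAULT, evict 1, frames=[2,3] (faults so far: 9)
  step 12: ref 1 -> FAULT, evict 2, frames=[1,3] (faults so far: 10)
  LRU total faults: 10
--- Optimal ---
  step 0: ref 3 -> FAULT, frames=[3,-] (faults so far: 1)
  step 1: ref 1 -> FAULT, frames=[3,1] (faults so far: 2)
  step 2: ref 4 -> FAULT, evict 3, frames=[4,1] (faults so far: 3)
  step 3: ref 4 -> HIT, frames=[4,1] (faults so far: 3)
  step 4: ref 1 -> HIT, frames=[4,1] (faults so far: 3)
  step 5: ref 3 -> FAULT, evict 1, frames=[4,3] (faults so far: 4)
  step 6: ref 2 -> FAULT, evict 3, frames=[4,2] (faults so far: 5)
  step 7: ref 2 -> HIT, frames=[4,2] (faults so far: 5)
  step 8: ref 4 -> HIT, frames=[4,2] (faults so far: 5)
  step 9: ref 1 -> FAULT, evict 4, frames=[1,2] (faults so far: 6)
  step 10: ref 2 -> HIT, frames=[1,2] (faults so far: 6)
  step 11: ref 3 -> FAULT, evict 2, frames=[1,3] (faults so far: 7)
  step 12: ref 1 -> HIT, frames=[1,3] (faults so far: 7)
  Optimal total faults: 7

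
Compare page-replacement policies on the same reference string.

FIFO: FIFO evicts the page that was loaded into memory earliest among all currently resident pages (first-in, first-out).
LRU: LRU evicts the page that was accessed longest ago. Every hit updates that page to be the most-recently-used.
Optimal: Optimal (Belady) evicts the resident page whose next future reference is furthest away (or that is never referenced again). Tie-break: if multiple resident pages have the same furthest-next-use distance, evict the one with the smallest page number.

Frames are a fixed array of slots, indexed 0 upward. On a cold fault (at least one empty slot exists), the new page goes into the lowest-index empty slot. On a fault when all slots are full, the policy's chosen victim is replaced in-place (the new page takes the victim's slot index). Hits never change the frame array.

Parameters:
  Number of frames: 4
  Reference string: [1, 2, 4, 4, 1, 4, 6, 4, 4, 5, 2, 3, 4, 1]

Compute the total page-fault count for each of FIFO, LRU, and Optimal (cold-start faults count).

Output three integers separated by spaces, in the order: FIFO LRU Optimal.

Answer: 7 8 6

Derivation:
--- FIFO ---
  step 0: ref 1 -> FAULT, frames=[1,-,-,-] (faults so far: 1)
  step 1: ref 2 -> FAULT, frames=[1,2,-,-] (faults so far: 2)
  step 2: ref 4 -> FAULT, frames=[1,2,4,-] (faults so far: 3)
  step 3: ref 4 -> HIT, frames=[1,2,4,-] (faults so far: 3)
  step 4: ref 1 -> HIT, frames=[1,2,4,-] (faults so far: 3)
  step 5: ref 4 -> HIT, frames=[1,2,4,-] (faults so far: 3)
  step 6: ref 6 -> FAULT, frames=[1,2,4,6] (faults so far: 4)
  step 7: ref 4 -> HIT, frames=[1,2,4,6] (faults so far: 4)
  step 8: ref 4 -> HIT, frames=[1,2,4,6] (faults so far: 4)
  step 9: ref 5 -> FAULT, evict 1, frames=[5,2,4,6] (faults so far: 5)
  step 10: ref 2 -> HIT, frames=[5,2,4,6] (faults so far: 5)
  step 11: ref 3 -> FAULT, evict 2, frames=[5,3,4,6] (faults so far: 6)
  step 12: ref 4 -> HIT, frames=[5,3,4,6] (faults so far: 6)
  step 13: ref 1 -> FAULT, evict 4, frames=[5,3,1,6] (faults so far: 7)
  FIFO total faults: 7
--- LRU ---
  step 0: ref 1 -> FAULT, frames=[1,-,-,-] (faults so far: 1)
  step 1: ref 2 -> FAULT, frames=[1,2,-,-] (faults so far: 2)
  step 2: ref 4 -> FAULT, frames=[1,2,4,-] (faults so far: 3)
  step 3: ref 4 -> HIT, frames=[1,2,4,-] (faults so far: 3)
  step 4: ref 1 -> HIT, frames=[1,2,4,-] (faults so far: 3)
  step 5: ref 4 -> HIT, frames=[1,2,4,-] (faults so far: 3)
  step 6: ref 6 -> FAULT, frames=[1,2,4,6] (faults so far: 4)
  step 7: ref 4 -> HIT, frames=[1,2,4,6] (faults so far: 4)
  step 8: ref 4 -> HIT, frames=[1,2,4,6] (faults so far: 4)
  step 9: ref 5 -> FAULT, evict 2, frames=[1,5,4,6] (faults so far: 5)
  step 10: ref 2 -> FAULT, evict 1, frames=[2,5,4,6] (faults so far: 6)
  step 11: ref 3 -> FAULT, evict 6, frames=[2,5,4,3] (faults so far: 7)
  step 12: ref 4 -> HIT, frames=[2,5,4,3] (faults so far: 7)
  step 13: ref 1 -> FAULT, evict 5, frames=[2,1,4,3] (faults so far: 8)
  LRU total faults: 8
--- Optimal ---
  step 0: ref 1 -> FAULT, frames=[1,-,-,-] (faults so far: 1)
  step 1: ref 2 -> FAULT, frames=[1,2,-,-] (faults so far: 2)
  step 2: ref 4 -> FAULT, frames=[1,2,4,-] (faults so far: 3)
  step 3: ref 4 -> HIT, frames=[1,2,4,-] (faults so far: 3)
  step 4: ref 1 -> HIT, frames=[1,2,4,-] (faults so far: 3)
  step 5: ref 4 -> HIT, frames=[1,2,4,-] (faults so far: 3)
  step 6: ref 6 -> FAULT, frames=[1,2,4,6] (faults so far: 4)
  step 7: ref 4 -> HIT, frames=[1,2,4,6] (faults so far: 4)
  step 8: ref 4 -> HIT, frames=[1,2,4,6] (faults so far: 4)
  step 9: ref 5 -> FAULT, evict 6, frames=[1,2,4,5] (faults so far: 5)
  step 10: ref 2 -> HIT, frames=[1,2,4,5] (faults so far: 5)
  step 11: ref 3 -> FAULT, evict 2, frames=[1,3,4,5] (faults so far: 6)
  step 12: ref 4 -> HIT, frames=[1,3,4,5] (faults so far: 6)
  step 13: ref 1 -> HIT, frames=[1,3,4,5] (faults so far: 6)
  Optimal total faults: 6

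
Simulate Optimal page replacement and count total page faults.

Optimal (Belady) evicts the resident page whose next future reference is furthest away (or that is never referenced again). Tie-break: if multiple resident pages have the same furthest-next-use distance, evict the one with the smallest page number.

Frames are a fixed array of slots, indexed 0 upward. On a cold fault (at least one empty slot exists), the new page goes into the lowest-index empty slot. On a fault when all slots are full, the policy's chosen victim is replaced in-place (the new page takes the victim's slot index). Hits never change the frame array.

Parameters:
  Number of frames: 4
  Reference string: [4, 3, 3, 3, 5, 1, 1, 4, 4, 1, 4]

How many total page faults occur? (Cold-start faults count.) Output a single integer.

Step 0: ref 4 → FAULT, frames=[4,-,-,-]
Step 1: ref 3 → FAULT, frames=[4,3,-,-]
Step 2: ref 3 → HIT, frames=[4,3,-,-]
Step 3: ref 3 → HIT, frames=[4,3,-,-]
Step 4: ref 5 → FAULT, frames=[4,3,5,-]
Step 5: ref 1 → FAULT, frames=[4,3,5,1]
Step 6: ref 1 → HIT, frames=[4,3,5,1]
Step 7: ref 4 → HIT, frames=[4,3,5,1]
Step 8: ref 4 → HIT, frames=[4,3,5,1]
Step 9: ref 1 → HIT, frames=[4,3,5,1]
Step 10: ref 4 → HIT, frames=[4,3,5,1]
Total faults: 4

Answer: 4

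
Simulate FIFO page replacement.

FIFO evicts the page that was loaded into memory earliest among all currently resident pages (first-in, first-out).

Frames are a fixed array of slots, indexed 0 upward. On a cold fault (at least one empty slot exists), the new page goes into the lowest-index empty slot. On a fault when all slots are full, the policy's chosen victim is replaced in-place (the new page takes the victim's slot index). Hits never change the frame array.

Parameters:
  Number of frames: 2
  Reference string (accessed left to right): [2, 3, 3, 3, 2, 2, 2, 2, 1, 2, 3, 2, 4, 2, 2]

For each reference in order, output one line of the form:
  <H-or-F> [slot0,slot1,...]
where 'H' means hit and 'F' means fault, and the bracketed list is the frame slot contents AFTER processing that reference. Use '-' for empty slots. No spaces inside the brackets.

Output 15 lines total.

F [2,-]
F [2,3]
H [2,3]
H [2,3]
H [2,3]
H [2,3]
H [2,3]
H [2,3]
F [1,3]
F [1,2]
F [3,2]
H [3,2]
F [3,4]
F [2,4]
H [2,4]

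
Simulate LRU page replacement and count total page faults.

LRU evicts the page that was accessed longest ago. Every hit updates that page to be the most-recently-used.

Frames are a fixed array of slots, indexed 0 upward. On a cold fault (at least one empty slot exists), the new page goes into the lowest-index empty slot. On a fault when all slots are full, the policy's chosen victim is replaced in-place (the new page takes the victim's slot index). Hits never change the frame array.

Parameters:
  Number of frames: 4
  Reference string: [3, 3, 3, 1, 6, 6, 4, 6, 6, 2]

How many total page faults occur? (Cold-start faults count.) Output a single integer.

Answer: 5

Derivation:
Step 0: ref 3 → FAULT, frames=[3,-,-,-]
Step 1: ref 3 → HIT, frames=[3,-,-,-]
Step 2: ref 3 → HIT, frames=[3,-,-,-]
Step 3: ref 1 → FAULT, frames=[3,1,-,-]
Step 4: ref 6 → FAULT, frames=[3,1,6,-]
Step 5: ref 6 → HIT, frames=[3,1,6,-]
Step 6: ref 4 → FAULT, frames=[3,1,6,4]
Step 7: ref 6 → HIT, frames=[3,1,6,4]
Step 8: ref 6 → HIT, frames=[3,1,6,4]
Step 9: ref 2 → FAULT (evict 3), frames=[2,1,6,4]
Total faults: 5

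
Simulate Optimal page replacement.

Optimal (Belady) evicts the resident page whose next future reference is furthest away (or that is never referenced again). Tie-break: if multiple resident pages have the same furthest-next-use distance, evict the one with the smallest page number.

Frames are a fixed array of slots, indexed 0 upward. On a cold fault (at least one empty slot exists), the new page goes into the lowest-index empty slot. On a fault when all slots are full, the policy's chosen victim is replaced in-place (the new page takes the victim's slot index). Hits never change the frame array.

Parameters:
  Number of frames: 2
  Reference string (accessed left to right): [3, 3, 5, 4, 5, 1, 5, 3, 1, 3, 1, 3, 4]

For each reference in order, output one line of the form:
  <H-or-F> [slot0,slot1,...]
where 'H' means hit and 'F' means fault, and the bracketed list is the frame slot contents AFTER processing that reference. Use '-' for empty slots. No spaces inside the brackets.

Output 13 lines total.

F [3,-]
H [3,-]
F [3,5]
F [4,5]
H [4,5]
F [1,5]
H [1,5]
F [1,3]
H [1,3]
H [1,3]
H [1,3]
H [1,3]
F [4,3]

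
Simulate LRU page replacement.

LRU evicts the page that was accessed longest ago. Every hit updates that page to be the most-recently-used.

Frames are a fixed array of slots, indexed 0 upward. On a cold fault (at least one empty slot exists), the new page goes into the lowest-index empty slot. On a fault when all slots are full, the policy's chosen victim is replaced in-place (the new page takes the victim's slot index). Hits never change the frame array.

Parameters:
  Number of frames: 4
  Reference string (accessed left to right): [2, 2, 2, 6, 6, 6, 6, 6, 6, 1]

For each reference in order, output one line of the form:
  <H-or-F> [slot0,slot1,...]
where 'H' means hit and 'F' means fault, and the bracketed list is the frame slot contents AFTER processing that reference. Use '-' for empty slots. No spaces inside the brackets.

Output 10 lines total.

F [2,-,-,-]
H [2,-,-,-]
H [2,-,-,-]
F [2,6,-,-]
H [2,6,-,-]
H [2,6,-,-]
H [2,6,-,-]
H [2,6,-,-]
H [2,6,-,-]
F [2,6,1,-]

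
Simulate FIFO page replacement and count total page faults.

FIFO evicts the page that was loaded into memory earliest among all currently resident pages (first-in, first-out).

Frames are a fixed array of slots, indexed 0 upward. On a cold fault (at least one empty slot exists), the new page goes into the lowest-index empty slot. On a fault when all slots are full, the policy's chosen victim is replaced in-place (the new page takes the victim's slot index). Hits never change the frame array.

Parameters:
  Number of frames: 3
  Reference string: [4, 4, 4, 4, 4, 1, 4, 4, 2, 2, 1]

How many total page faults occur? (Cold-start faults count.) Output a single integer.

Answer: 3

Derivation:
Step 0: ref 4 → FAULT, frames=[4,-,-]
Step 1: ref 4 → HIT, frames=[4,-,-]
Step 2: ref 4 → HIT, frames=[4,-,-]
Step 3: ref 4 → HIT, frames=[4,-,-]
Step 4: ref 4 → HIT, frames=[4,-,-]
Step 5: ref 1 → FAULT, frames=[4,1,-]
Step 6: ref 4 → HIT, frames=[4,1,-]
Step 7: ref 4 → HIT, frames=[4,1,-]
Step 8: ref 2 → FAULT, frames=[4,1,2]
Step 9: ref 2 → HIT, frames=[4,1,2]
Step 10: ref 1 → HIT, frames=[4,1,2]
Total faults: 3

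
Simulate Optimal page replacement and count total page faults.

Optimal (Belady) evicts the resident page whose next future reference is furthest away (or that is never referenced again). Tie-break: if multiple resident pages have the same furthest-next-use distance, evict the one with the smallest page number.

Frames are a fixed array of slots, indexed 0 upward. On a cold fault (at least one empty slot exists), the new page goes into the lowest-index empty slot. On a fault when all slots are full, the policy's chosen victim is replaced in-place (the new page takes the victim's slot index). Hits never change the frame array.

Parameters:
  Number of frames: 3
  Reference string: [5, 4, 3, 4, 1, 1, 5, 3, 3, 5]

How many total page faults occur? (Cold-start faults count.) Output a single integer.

Answer: 4

Derivation:
Step 0: ref 5 → FAULT, frames=[5,-,-]
Step 1: ref 4 → FAULT, frames=[5,4,-]
Step 2: ref 3 → FAULT, frames=[5,4,3]
Step 3: ref 4 → HIT, frames=[5,4,3]
Step 4: ref 1 → FAULT (evict 4), frames=[5,1,3]
Step 5: ref 1 → HIT, frames=[5,1,3]
Step 6: ref 5 → HIT, frames=[5,1,3]
Step 7: ref 3 → HIT, frames=[5,1,3]
Step 8: ref 3 → HIT, frames=[5,1,3]
Step 9: ref 5 → HIT, frames=[5,1,3]
Total faults: 4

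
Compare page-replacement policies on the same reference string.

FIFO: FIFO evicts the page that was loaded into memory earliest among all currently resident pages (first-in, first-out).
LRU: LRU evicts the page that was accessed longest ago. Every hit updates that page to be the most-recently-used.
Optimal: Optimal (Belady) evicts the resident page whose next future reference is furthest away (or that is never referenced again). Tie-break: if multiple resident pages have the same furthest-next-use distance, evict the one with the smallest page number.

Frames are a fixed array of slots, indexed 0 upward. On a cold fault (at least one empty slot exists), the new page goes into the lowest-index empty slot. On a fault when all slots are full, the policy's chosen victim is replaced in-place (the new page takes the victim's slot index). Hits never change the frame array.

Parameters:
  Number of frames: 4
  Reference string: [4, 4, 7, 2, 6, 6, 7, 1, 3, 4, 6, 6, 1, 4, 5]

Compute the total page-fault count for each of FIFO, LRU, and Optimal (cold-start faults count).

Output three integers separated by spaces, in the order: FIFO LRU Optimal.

Answer: 8 9 7

Derivation:
--- FIFO ---
  step 0: ref 4 -> FAULT, frames=[4,-,-,-] (faults so far: 1)
  step 1: ref 4 -> HIT, frames=[4,-,-,-] (faults so far: 1)
  step 2: ref 7 -> FAULT, frames=[4,7,-,-] (faults so far: 2)
  step 3: ref 2 -> FAULT, frames=[4,7,2,-] (faults so far: 3)
  step 4: ref 6 -> FAULT, frames=[4,7,2,6] (faults so far: 4)
  step 5: ref 6 -> HIT, frames=[4,7,2,6] (faults so far: 4)
  step 6: ref 7 -> HIT, frames=[4,7,2,6] (faults so far: 4)
  step 7: ref 1 -> FAULT, evict 4, frames=[1,7,2,6] (faults so far: 5)
  step 8: ref 3 -> FAULT, evict 7, frames=[1,3,2,6] (faults so far: 6)
  step 9: ref 4 -> FAULT, evict 2, frames=[1,3,4,6] (faults so far: 7)
  step 10: ref 6 -> HIT, frames=[1,3,4,6] (faults so far: 7)
  step 11: ref 6 -> HIT, frames=[1,3,4,6] (faults so far: 7)
  step 12: ref 1 -> HIT, frames=[1,3,4,6] (faults so far: 7)
  step 13: ref 4 -> HIT, frames=[1,3,4,6] (faults so far: 7)
  step 14: ref 5 -> FAULT, evict 6, frames=[1,3,4,5] (faults so far: 8)
  FIFO total faults: 8
--- LRU ---
  step 0: ref 4 -> FAULT, frames=[4,-,-,-] (faults so far: 1)
  step 1: ref 4 -> HIT, frames=[4,-,-,-] (faults so far: 1)
  step 2: ref 7 -> FAULT, frames=[4,7,-,-] (faults so far: 2)
  step 3: ref 2 -> FAULT, frames=[4,7,2,-] (faults so far: 3)
  step 4: ref 6 -> FAULT, frames=[4,7,2,6] (faults so far: 4)
  step 5: ref 6 -> HIT, frames=[4,7,2,6] (faults so far: 4)
  step 6: ref 7 -> HIT, frames=[4,7,2,6] (faults so far: 4)
  step 7: ref 1 -> FAULT, evict 4, frames=[1,7,2,6] (faults so far: 5)
  step 8: ref 3 -> FAULT, evict 2, frames=[1,7,3,6] (faults so far: 6)
  step 9: ref 4 -> FAULT, evict 6, frames=[1,7,3,4] (faults so far: 7)
  step 10: ref 6 -> FAULT, evict 7, frames=[1,6,3,4] (faults so far: 8)
  step 11: ref 6 -> HIT, frames=[1,6,3,4] (faults so far: 8)
  step 12: ref 1 -> HIT, frames=[1,6,3,4] (faults so far: 8)
  step 13: ref 4 -> HIT, frames=[1,6,3,4] (faults so far: 8)
  step 14: ref 5 -> FAULT, evict 3, frames=[1,6,5,4] (faults so far: 9)
  LRU total faults: 9
--- Optimal ---
  step 0: ref 4 -> FAULT, frames=[4,-,-,-] (faults so far: 1)
  step 1: ref 4 -> HIT, frames=[4,-,-,-] (faults so far: 1)
  step 2: ref 7 -> FAULT, frames=[4,7,-,-] (faults so far: 2)
  step 3: ref 2 -> FAULT, frames=[4,7,2,-] (faults so far: 3)
  step 4: ref 6 -> FAULT, frames=[4,7,2,6] (faults so far: 4)
  step 5: ref 6 -> HIT, frames=[4,7,2,6] (faults so far: 4)
  step 6: ref 7 -> HIT, frames=[4,7,2,6] (faults so far: 4)
  step 7: ref 1 -> FAULT, evict 2, frames=[4,7,1,6] (faults so far: 5)
  step 8: ref 3 -> FAULT, evict 7, frames=[4,3,1,6] (faults so far: 6)
  step 9: ref 4 -> HIT, frames=[4,3,1,6] (faults so far: 6)
  step 10: ref 6 -> HIT, frames=[4,3,1,6] (faults so far: 6)
  step 11: ref 6 -> HIT, frames=[4,3,1,6] (faults so far: 6)
  step 12: ref 1 -> HIT, frames=[4,3,1,6] (faults so far: 6)
  step 13: ref 4 -> HIT, frames=[4,3,1,6] (faults so far: 6)
  step 14: ref 5 -> FAULT, evict 1, frames=[4,3,5,6] (faults so far: 7)
  Optimal total faults: 7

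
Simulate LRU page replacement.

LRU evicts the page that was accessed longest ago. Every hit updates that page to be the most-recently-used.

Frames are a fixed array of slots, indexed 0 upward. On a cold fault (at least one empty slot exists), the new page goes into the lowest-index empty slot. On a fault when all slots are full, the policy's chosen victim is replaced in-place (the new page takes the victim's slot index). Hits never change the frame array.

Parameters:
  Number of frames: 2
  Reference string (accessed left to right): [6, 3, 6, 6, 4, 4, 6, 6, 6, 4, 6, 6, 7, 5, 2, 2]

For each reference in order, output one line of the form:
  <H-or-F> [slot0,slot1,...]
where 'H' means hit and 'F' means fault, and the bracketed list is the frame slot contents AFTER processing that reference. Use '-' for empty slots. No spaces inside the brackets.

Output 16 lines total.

F [6,-]
F [6,3]
H [6,3]
H [6,3]
F [6,4]
H [6,4]
H [6,4]
H [6,4]
H [6,4]
H [6,4]
H [6,4]
H [6,4]
F [6,7]
F [5,7]
F [5,2]
H [5,2]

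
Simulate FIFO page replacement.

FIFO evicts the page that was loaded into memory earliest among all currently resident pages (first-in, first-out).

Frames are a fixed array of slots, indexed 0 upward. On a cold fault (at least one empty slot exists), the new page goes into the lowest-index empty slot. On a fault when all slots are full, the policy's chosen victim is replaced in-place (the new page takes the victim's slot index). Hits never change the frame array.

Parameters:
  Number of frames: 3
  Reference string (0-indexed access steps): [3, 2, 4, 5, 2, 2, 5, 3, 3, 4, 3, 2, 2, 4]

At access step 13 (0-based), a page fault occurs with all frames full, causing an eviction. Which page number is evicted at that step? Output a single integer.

Answer: 5

Derivation:
Step 0: ref 3 -> FAULT, frames=[3,-,-]
Step 1: ref 2 -> FAULT, frames=[3,2,-]
Step 2: ref 4 -> FAULT, frames=[3,2,4]
Step 3: ref 5 -> FAULT, evict 3, frames=[5,2,4]
Step 4: ref 2 -> HIT, frames=[5,2,4]
Step 5: ref 2 -> HIT, frames=[5,2,4]
Step 6: ref 5 -> HIT, frames=[5,2,4]
Step 7: ref 3 -> FAULT, evict 2, frames=[5,3,4]
Step 8: ref 3 -> HIT, frames=[5,3,4]
Step 9: ref 4 -> HIT, frames=[5,3,4]
Step 10: ref 3 -> HIT, frames=[5,3,4]
Step 11: ref 2 -> FAULT, evict 4, frames=[5,3,2]
Step 12: ref 2 -> HIT, frames=[5,3,2]
Step 13: ref 4 -> FAULT, evict 5, frames=[4,3,2]
At step 13: evicted page 5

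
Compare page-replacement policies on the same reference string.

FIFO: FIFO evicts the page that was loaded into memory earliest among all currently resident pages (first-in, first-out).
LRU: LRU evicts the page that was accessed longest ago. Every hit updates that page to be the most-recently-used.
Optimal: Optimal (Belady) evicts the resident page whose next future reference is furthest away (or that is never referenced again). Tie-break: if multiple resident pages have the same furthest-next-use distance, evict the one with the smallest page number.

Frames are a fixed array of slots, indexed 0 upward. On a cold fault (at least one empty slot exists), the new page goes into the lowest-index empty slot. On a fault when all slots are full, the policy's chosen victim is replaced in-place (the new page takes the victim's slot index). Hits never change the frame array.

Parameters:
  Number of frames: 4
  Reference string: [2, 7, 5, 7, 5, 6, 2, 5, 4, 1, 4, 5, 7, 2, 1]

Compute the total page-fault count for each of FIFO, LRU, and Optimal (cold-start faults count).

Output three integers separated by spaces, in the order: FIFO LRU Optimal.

Answer: 8 9 7

Derivation:
--- FIFO ---
  step 0: ref 2 -> FAULT, frames=[2,-,-,-] (faults so far: 1)
  step 1: ref 7 -> FAULT, frames=[2,7,-,-] (faults so far: 2)
  step 2: ref 5 -> FAULT, frames=[2,7,5,-] (faults so far: 3)
  step 3: ref 7 -> HIT, frames=[2,7,5,-] (faults so far: 3)
  step 4: ref 5 -> HIT, frames=[2,7,5,-] (faults so far: 3)
  step 5: ref 6 -> FAULT, frames=[2,7,5,6] (faults so far: 4)
  step 6: ref 2 -> HIT, frames=[2,7,5,6] (faults so far: 4)
  step 7: ref 5 -> HIT, frames=[2,7,5,6] (faults so far: 4)
  step 8: ref 4 -> FAULT, evict 2, frames=[4,7,5,6] (faults so far: 5)
  step 9: ref 1 -> FAULT, evict 7, frames=[4,1,5,6] (faults so far: 6)
  step 10: ref 4 -> HIT, frames=[4,1,5,6] (faults so far: 6)
  step 11: ref 5 -> HIT, frames=[4,1,5,6] (faults so far: 6)
  step 12: ref 7 -> FAULT, evict 5, frames=[4,1,7,6] (faults so far: 7)
  step 13: ref 2 -> FAULT, evict 6, frames=[4,1,7,2] (faults so far: 8)
  step 14: ref 1 -> HIT, frames=[4,1,7,2] (faults so far: 8)
  FIFO total faults: 8
--- LRU ---
  step 0: ref 2 -> FAULT, frames=[2,-,-,-] (faults so far: 1)
  step 1: ref 7 -> FAULT, frames=[2,7,-,-] (faults so far: 2)
  step 2: ref 5 -> FAULT, frames=[2,7,5,-] (faults so far: 3)
  step 3: ref 7 -> HIT, frames=[2,7,5,-] (faults so far: 3)
  step 4: ref 5 -> HIT, frames=[2,7,5,-] (faults so far: 3)
  step 5: ref 6 -> FAULT, frames=[2,7,5,6] (faults so far: 4)
  step 6: ref 2 -> HIT, frames=[2,7,5,6] (faults so far: 4)
  step 7: ref 5 -> HIT, frames=[2,7,5,6] (faults so far: 4)
  step 8: ref 4 -> FAULT, evict 7, frames=[2,4,5,6] (faults so far: 5)
  step 9: ref 1 -> FAULT, evict 6, frames=[2,4,5,1] (faults so far: 6)
  step 10: ref 4 -> HIT, frames=[2,4,5,1] (faults so far: 6)
  step 11: ref 5 -> HIT, frames=[2,4,5,1] (faults so far: 6)
  step 12: ref 7 -> FAULT, evict 2, frames=[7,4,5,1] (faults so far: 7)
  step 13: ref 2 -> FAULT, evict 1, frames=[7,4,5,2] (faults so far: 8)
  step 14: ref 1 -> FAULT, evict 4, frames=[7,1,5,2] (faults so far: 9)
  LRU total faults: 9
--- Optimal ---
  step 0: ref 2 -> FAULT, frames=[2,-,-,-] (faults so far: 1)
  step 1: ref 7 -> FAULT, frames=[2,7,-,-] (faults so far: 2)
  step 2: ref 5 -> FAULT, frames=[2,7,5,-] (faults so far: 3)
  step 3: ref 7 -> HIT, frames=[2,7,5,-] (faults so far: 3)
  step 4: ref 5 -> HIT, frames=[2,7,5,-] (faults so far: 3)
  step 5: ref 6 -> FAULT, frames=[2,7,5,6] (faults so far: 4)
  step 6: ref 2 -> HIT, frames=[2,7,5,6] (faults so far: 4)
  step 7: ref 5 -> HIT, frames=[2,7,5,6] (faults so far: 4)
  step 8: ref 4 -> FAULT, evict 6, frames=[2,7,5,4] (faults so far: 5)
  step 9: ref 1 -> FAULT, evict 2, frames=[1,7,5,4] (faults so far: 6)
  step 10: ref 4 -> HIT, frames=[1,7,5,4] (faults so far: 6)
  step 11: ref 5 -> HIT, frames=[1,7,5,4] (faults so far: 6)
  step 12: ref 7 -> HIT, frames=[1,7,5,4] (faults so far: 6)
  step 13: ref 2 -> FAULT, evict 4, frames=[1,7,5,2] (faults so far: 7)
  step 14: ref 1 -> HIT, frames=[1,7,5,2] (faults so far: 7)
  Optimal total faults: 7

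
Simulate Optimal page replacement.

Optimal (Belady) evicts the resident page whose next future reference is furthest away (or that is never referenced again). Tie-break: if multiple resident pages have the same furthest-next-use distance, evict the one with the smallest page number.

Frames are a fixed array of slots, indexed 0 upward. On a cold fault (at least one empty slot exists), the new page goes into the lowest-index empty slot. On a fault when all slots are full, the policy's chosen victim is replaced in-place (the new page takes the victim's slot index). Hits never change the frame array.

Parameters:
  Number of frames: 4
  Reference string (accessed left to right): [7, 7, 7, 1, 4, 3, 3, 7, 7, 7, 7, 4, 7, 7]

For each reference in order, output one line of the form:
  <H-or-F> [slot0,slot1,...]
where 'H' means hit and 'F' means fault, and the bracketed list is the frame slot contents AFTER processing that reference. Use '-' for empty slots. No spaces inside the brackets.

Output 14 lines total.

F [7,-,-,-]
H [7,-,-,-]
H [7,-,-,-]
F [7,1,-,-]
F [7,1,4,-]
F [7,1,4,3]
H [7,1,4,3]
H [7,1,4,3]
H [7,1,4,3]
H [7,1,4,3]
H [7,1,4,3]
H [7,1,4,3]
H [7,1,4,3]
H [7,1,4,3]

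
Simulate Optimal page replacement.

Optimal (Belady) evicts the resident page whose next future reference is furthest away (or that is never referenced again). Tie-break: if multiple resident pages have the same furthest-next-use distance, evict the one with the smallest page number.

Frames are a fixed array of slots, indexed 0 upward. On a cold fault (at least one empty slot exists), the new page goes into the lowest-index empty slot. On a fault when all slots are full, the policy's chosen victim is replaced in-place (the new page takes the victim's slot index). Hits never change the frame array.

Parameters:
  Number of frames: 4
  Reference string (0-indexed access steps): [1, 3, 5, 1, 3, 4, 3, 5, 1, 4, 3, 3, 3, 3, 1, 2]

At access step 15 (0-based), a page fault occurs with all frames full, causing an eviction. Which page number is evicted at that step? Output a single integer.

Step 0: ref 1 -> FAULT, frames=[1,-,-,-]
Step 1: ref 3 -> FAULT, frames=[1,3,-,-]
Step 2: ref 5 -> FAULT, frames=[1,3,5,-]
Step 3: ref 1 -> HIT, frames=[1,3,5,-]
Step 4: ref 3 -> HIT, frames=[1,3,5,-]
Step 5: ref 4 -> FAULT, frames=[1,3,5,4]
Step 6: ref 3 -> HIT, frames=[1,3,5,4]
Step 7: ref 5 -> HIT, frames=[1,3,5,4]
Step 8: ref 1 -> HIT, frames=[1,3,5,4]
Step 9: ref 4 -> HIT, frames=[1,3,5,4]
Step 10: ref 3 -> HIT, frames=[1,3,5,4]
Step 11: ref 3 -> HIT, frames=[1,3,5,4]
Step 12: ref 3 -> HIT, frames=[1,3,5,4]
Step 13: ref 3 -> HIT, frames=[1,3,5,4]
Step 14: ref 1 -> HIT, frames=[1,3,5,4]
Step 15: ref 2 -> FAULT, evict 1, frames=[2,3,5,4]
At step 15: evicted page 1

Answer: 1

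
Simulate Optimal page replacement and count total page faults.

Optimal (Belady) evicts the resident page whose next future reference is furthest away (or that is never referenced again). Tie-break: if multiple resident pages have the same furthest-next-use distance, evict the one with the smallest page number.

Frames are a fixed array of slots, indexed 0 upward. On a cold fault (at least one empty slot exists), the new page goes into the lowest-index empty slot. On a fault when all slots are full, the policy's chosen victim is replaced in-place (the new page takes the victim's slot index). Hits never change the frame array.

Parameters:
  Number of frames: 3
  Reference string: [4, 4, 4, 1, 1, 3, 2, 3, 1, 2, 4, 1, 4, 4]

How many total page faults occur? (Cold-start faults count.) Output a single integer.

Answer: 5

Derivation:
Step 0: ref 4 → FAULT, frames=[4,-,-]
Step 1: ref 4 → HIT, frames=[4,-,-]
Step 2: ref 4 → HIT, frames=[4,-,-]
Step 3: ref 1 → FAULT, frames=[4,1,-]
Step 4: ref 1 → HIT, frames=[4,1,-]
Step 5: ref 3 → FAULT, frames=[4,1,3]
Step 6: ref 2 → FAULT (evict 4), frames=[2,1,3]
Step 7: ref 3 → HIT, frames=[2,1,3]
Step 8: ref 1 → HIT, frames=[2,1,3]
Step 9: ref 2 → HIT, frames=[2,1,3]
Step 10: ref 4 → FAULT (evict 2), frames=[4,1,3]
Step 11: ref 1 → HIT, frames=[4,1,3]
Step 12: ref 4 → HIT, frames=[4,1,3]
Step 13: ref 4 → HIT, frames=[4,1,3]
Total faults: 5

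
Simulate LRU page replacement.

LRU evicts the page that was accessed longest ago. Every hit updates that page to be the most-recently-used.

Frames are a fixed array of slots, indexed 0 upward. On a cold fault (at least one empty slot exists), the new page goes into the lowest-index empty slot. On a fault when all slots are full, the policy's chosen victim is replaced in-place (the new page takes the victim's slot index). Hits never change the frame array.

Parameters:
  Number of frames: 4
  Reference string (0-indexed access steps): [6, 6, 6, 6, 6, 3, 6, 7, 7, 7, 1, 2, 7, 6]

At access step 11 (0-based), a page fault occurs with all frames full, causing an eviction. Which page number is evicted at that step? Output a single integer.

Answer: 3

Derivation:
Step 0: ref 6 -> FAULT, frames=[6,-,-,-]
Step 1: ref 6 -> HIT, frames=[6,-,-,-]
Step 2: ref 6 -> HIT, frames=[6,-,-,-]
Step 3: ref 6 -> HIT, frames=[6,-,-,-]
Step 4: ref 6 -> HIT, frames=[6,-,-,-]
Step 5: ref 3 -> FAULT, frames=[6,3,-,-]
Step 6: ref 6 -> HIT, frames=[6,3,-,-]
Step 7: ref 7 -> FAULT, frames=[6,3,7,-]
Step 8: ref 7 -> HIT, frames=[6,3,7,-]
Step 9: ref 7 -> HIT, frames=[6,3,7,-]
Step 10: ref 1 -> FAULT, frames=[6,3,7,1]
Step 11: ref 2 -> FAULT, evict 3, frames=[6,2,7,1]
At step 11: evicted page 3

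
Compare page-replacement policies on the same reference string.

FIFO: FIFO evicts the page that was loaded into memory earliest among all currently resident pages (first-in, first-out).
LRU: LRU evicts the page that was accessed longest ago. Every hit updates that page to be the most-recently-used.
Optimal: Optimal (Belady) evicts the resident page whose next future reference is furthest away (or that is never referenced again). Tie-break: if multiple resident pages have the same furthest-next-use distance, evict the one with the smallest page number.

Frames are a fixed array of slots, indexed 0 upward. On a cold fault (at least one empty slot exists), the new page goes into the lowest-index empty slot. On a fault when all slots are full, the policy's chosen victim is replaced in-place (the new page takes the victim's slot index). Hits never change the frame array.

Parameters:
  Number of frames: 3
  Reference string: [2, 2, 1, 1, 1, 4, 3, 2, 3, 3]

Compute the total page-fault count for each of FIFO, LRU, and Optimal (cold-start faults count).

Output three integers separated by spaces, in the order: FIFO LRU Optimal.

Answer: 5 5 4

Derivation:
--- FIFO ---
  step 0: ref 2 -> FAULT, frames=[2,-,-] (faults so far: 1)
  step 1: ref 2 -> HIT, frames=[2,-,-] (faults so far: 1)
  step 2: ref 1 -> FAULT, frames=[2,1,-] (faults so far: 2)
  step 3: ref 1 -> HIT, frames=[2,1,-] (faults so far: 2)
  step 4: ref 1 -> HIT, frames=[2,1,-] (faults so far: 2)
  step 5: ref 4 -> FAULT, frames=[2,1,4] (faults so far: 3)
  step 6: ref 3 -> FAULT, evict 2, frames=[3,1,4] (faults so far: 4)
  step 7: ref 2 -> FAULT, evict 1, frames=[3,2,4] (faults so far: 5)
  step 8: ref 3 -> HIT, frames=[3,2,4] (faults so far: 5)
  step 9: ref 3 -> HIT, frames=[3,2,4] (faults so far: 5)
  FIFO total faults: 5
--- LRU ---
  step 0: ref 2 -> FAULT, frames=[2,-,-] (faults so far: 1)
  step 1: ref 2 -> HIT, frames=[2,-,-] (faults so far: 1)
  step 2: ref 1 -> FAULT, frames=[2,1,-] (faults so far: 2)
  step 3: ref 1 -> HIT, frames=[2,1,-] (faults so far: 2)
  step 4: ref 1 -> HIT, frames=[2,1,-] (faults so far: 2)
  step 5: ref 4 -> FAULT, frames=[2,1,4] (faults so far: 3)
  step 6: ref 3 -> FAULT, evict 2, frames=[3,1,4] (faults so far: 4)
  step 7: ref 2 -> FAULT, evict 1, frames=[3,2,4] (faults so far: 5)
  step 8: ref 3 -> HIT, frames=[3,2,4] (faults so far: 5)
  step 9: ref 3 -> HIT, frames=[3,2,4] (faults so far: 5)
  LRU total faults: 5
--- Optimal ---
  step 0: ref 2 -> FAULT, frames=[2,-,-] (faults so far: 1)
  step 1: ref 2 -> HIT, frames=[2,-,-] (faults so far: 1)
  step 2: ref 1 -> FAULT, frames=[2,1,-] (faults so far: 2)
  step 3: ref 1 -> HIT, frames=[2,1,-] (faults so far: 2)
  step 4: ref 1 -> HIT, frames=[2,1,-] (faults so far: 2)
  step 5: ref 4 -> FAULT, frames=[2,1,4] (faults so far: 3)
  step 6: ref 3 -> FAULT, evict 1, frames=[2,3,4] (faults so far: 4)
  step 7: ref 2 -> HIT, frames=[2,3,4] (faults so far: 4)
  step 8: ref 3 -> HIT, frames=[2,3,4] (faults so far: 4)
  step 9: ref 3 -> HIT, frames=[2,3,4] (faults so far: 4)
  Optimal total faults: 4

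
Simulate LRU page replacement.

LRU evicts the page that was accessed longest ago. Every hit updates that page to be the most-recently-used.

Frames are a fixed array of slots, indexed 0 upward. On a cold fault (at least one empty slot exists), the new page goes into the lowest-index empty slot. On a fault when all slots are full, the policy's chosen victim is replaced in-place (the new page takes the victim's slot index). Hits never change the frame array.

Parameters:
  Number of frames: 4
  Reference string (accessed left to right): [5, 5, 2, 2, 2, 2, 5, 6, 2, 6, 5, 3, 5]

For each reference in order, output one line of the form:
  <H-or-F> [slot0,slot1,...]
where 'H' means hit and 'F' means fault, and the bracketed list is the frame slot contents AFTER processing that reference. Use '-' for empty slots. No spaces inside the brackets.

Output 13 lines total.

F [5,-,-,-]
H [5,-,-,-]
F [5,2,-,-]
H [5,2,-,-]
H [5,2,-,-]
H [5,2,-,-]
H [5,2,-,-]
F [5,2,6,-]
H [5,2,6,-]
H [5,2,6,-]
H [5,2,6,-]
F [5,2,6,3]
H [5,2,6,3]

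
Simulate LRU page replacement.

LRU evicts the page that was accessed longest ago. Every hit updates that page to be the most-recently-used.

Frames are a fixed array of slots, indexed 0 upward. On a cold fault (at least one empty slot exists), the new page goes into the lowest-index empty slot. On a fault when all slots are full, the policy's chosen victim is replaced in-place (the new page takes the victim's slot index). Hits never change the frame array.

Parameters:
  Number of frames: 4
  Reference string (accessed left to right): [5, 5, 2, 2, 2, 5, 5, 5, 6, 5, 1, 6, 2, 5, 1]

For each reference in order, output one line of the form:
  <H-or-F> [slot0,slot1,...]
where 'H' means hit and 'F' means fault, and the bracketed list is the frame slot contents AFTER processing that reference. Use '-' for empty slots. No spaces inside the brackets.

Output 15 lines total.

F [5,-,-,-]
H [5,-,-,-]
F [5,2,-,-]
H [5,2,-,-]
H [5,2,-,-]
H [5,2,-,-]
H [5,2,-,-]
H [5,2,-,-]
F [5,2,6,-]
H [5,2,6,-]
F [5,2,6,1]
H [5,2,6,1]
H [5,2,6,1]
H [5,2,6,1]
H [5,2,6,1]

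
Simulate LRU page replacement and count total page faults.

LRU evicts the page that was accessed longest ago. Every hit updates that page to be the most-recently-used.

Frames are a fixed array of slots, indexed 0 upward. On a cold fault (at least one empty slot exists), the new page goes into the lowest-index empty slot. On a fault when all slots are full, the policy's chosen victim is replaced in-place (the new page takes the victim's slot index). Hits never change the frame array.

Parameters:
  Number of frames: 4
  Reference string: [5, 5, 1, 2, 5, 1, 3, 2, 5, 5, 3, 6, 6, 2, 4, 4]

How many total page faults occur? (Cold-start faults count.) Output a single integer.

Step 0: ref 5 → FAULT, frames=[5,-,-,-]
Step 1: ref 5 → HIT, frames=[5,-,-,-]
Step 2: ref 1 → FAULT, frames=[5,1,-,-]
Step 3: ref 2 → FAULT, frames=[5,1,2,-]
Step 4: ref 5 → HIT, frames=[5,1,2,-]
Step 5: ref 1 → HIT, frames=[5,1,2,-]
Step 6: ref 3 → FAULT, frames=[5,1,2,3]
Step 7: ref 2 → HIT, frames=[5,1,2,3]
Step 8: ref 5 → HIT, frames=[5,1,2,3]
Step 9: ref 5 → HIT, frames=[5,1,2,3]
Step 10: ref 3 → HIT, frames=[5,1,2,3]
Step 11: ref 6 → FAULT (evict 1), frames=[5,6,2,3]
Step 12: ref 6 → HIT, frames=[5,6,2,3]
Step 13: ref 2 → HIT, frames=[5,6,2,3]
Step 14: ref 4 → FAULT (evict 5), frames=[4,6,2,3]
Step 15: ref 4 → HIT, frames=[4,6,2,3]
Total faults: 6

Answer: 6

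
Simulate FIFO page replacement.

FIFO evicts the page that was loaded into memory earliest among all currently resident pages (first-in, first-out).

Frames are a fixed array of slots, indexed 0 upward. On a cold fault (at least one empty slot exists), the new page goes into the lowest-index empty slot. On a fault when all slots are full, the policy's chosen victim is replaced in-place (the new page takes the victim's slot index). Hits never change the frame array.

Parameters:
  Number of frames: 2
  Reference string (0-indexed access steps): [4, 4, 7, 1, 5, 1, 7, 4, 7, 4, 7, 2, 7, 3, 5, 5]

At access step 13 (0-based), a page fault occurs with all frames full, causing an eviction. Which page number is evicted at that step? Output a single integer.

Answer: 2

Derivation:
Step 0: ref 4 -> FAULT, frames=[4,-]
Step 1: ref 4 -> HIT, frames=[4,-]
Step 2: ref 7 -> FAULT, frames=[4,7]
Step 3: ref 1 -> FAULT, evict 4, frames=[1,7]
Step 4: ref 5 -> FAULT, evict 7, frames=[1,5]
Step 5: ref 1 -> HIT, frames=[1,5]
Step 6: ref 7 -> FAULT, evict 1, frames=[7,5]
Step 7: ref 4 -> FAULT, evict 5, frames=[7,4]
Step 8: ref 7 -> HIT, frames=[7,4]
Step 9: ref 4 -> HIT, frames=[7,4]
Step 10: ref 7 -> HIT, frames=[7,4]
Step 11: ref 2 -> FAULT, evict 7, frames=[2,4]
Step 12: ref 7 -> FAULT, evict 4, frames=[2,7]
Step 13: ref 3 -> FAULT, evict 2, frames=[3,7]
At step 13: evicted page 2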